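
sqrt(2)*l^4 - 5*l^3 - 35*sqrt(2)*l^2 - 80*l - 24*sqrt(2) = (l - 6*sqrt(2))*(l + sqrt(2))*(l + 2*sqrt(2))*(sqrt(2)*l + 1)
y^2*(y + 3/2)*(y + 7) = y^4 + 17*y^3/2 + 21*y^2/2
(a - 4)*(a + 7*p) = a^2 + 7*a*p - 4*a - 28*p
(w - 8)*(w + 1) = w^2 - 7*w - 8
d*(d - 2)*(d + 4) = d^3 + 2*d^2 - 8*d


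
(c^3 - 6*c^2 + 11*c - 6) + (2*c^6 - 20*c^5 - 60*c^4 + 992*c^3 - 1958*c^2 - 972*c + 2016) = 2*c^6 - 20*c^5 - 60*c^4 + 993*c^3 - 1964*c^2 - 961*c + 2010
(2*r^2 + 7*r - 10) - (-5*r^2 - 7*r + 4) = 7*r^2 + 14*r - 14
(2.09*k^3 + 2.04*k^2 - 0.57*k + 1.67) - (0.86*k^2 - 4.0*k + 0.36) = 2.09*k^3 + 1.18*k^2 + 3.43*k + 1.31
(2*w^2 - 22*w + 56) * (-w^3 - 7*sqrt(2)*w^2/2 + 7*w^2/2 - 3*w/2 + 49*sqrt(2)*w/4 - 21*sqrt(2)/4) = -2*w^5 - 7*sqrt(2)*w^4 + 29*w^4 - 136*w^3 + 203*sqrt(2)*w^3/2 - 476*sqrt(2)*w^2 + 229*w^2 - 84*w + 1603*sqrt(2)*w/2 - 294*sqrt(2)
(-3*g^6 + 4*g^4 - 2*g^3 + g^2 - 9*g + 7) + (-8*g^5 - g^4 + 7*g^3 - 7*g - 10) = -3*g^6 - 8*g^5 + 3*g^4 + 5*g^3 + g^2 - 16*g - 3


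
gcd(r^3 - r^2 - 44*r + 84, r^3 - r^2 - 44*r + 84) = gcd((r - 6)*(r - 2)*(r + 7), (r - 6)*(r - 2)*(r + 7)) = r^3 - r^2 - 44*r + 84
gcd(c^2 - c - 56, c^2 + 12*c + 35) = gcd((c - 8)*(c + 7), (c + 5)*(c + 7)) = c + 7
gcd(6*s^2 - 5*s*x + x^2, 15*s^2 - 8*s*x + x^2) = -3*s + x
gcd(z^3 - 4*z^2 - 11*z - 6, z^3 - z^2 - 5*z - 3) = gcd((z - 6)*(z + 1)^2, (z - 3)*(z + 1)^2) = z^2 + 2*z + 1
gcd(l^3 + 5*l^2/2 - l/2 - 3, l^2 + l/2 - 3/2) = l^2 + l/2 - 3/2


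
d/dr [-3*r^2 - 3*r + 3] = -6*r - 3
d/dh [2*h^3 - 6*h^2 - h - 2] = 6*h^2 - 12*h - 1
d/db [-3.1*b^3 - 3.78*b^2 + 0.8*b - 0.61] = -9.3*b^2 - 7.56*b + 0.8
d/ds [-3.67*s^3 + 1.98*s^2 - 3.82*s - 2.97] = -11.01*s^2 + 3.96*s - 3.82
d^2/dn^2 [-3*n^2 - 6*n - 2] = -6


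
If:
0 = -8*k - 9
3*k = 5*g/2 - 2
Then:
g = -11/20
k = -9/8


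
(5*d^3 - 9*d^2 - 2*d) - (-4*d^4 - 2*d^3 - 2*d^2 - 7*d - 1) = 4*d^4 + 7*d^3 - 7*d^2 + 5*d + 1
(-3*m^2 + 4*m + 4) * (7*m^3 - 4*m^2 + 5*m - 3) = -21*m^5 + 40*m^4 - 3*m^3 + 13*m^2 + 8*m - 12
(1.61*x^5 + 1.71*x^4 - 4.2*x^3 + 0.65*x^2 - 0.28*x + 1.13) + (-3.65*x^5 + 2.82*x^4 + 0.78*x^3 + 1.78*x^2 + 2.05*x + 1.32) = -2.04*x^5 + 4.53*x^4 - 3.42*x^3 + 2.43*x^2 + 1.77*x + 2.45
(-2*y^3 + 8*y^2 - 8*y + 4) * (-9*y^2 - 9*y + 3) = 18*y^5 - 54*y^4 - 6*y^3 + 60*y^2 - 60*y + 12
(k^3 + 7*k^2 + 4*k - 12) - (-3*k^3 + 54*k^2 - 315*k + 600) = 4*k^3 - 47*k^2 + 319*k - 612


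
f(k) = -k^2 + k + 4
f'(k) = 1 - 2*k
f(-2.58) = -5.24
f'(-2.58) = 6.16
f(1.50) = 3.25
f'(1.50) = -2.00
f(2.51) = 0.21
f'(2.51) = -4.02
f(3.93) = -7.51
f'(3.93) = -6.86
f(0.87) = 4.11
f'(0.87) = -0.74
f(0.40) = 4.24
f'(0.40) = 0.20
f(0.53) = 4.25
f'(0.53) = -0.06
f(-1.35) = 0.83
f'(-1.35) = 3.70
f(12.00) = -128.00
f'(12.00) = -23.00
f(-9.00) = -86.00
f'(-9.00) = 19.00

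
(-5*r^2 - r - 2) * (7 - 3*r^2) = 15*r^4 + 3*r^3 - 29*r^2 - 7*r - 14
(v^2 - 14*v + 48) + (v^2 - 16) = 2*v^2 - 14*v + 32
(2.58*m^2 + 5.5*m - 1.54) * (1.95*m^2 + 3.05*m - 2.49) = 5.031*m^4 + 18.594*m^3 + 7.3478*m^2 - 18.392*m + 3.8346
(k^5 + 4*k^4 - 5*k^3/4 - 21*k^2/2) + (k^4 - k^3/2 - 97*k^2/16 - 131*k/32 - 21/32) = k^5 + 5*k^4 - 7*k^3/4 - 265*k^2/16 - 131*k/32 - 21/32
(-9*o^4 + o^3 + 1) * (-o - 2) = 9*o^5 + 17*o^4 - 2*o^3 - o - 2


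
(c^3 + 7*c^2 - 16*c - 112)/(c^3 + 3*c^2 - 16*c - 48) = (c + 7)/(c + 3)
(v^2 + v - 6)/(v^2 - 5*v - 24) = (v - 2)/(v - 8)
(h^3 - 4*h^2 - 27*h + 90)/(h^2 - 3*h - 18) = (h^2 + 2*h - 15)/(h + 3)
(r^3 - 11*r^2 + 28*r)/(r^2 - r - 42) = r*(r - 4)/(r + 6)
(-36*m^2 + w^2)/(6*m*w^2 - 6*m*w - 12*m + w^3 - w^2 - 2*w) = (-6*m + w)/(w^2 - w - 2)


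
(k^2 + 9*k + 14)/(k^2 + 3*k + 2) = (k + 7)/(k + 1)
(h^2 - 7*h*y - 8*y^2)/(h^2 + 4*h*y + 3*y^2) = (h - 8*y)/(h + 3*y)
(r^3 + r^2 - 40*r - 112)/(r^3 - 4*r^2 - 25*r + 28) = (r + 4)/(r - 1)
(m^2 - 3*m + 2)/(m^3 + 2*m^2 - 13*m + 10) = 1/(m + 5)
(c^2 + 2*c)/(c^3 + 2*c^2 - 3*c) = (c + 2)/(c^2 + 2*c - 3)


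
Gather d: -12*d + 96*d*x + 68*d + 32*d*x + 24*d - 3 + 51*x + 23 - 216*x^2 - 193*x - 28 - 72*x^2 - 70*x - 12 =d*(128*x + 80) - 288*x^2 - 212*x - 20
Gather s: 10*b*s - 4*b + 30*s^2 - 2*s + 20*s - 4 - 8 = -4*b + 30*s^2 + s*(10*b + 18) - 12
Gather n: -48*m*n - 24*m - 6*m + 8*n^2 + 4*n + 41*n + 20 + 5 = -30*m + 8*n^2 + n*(45 - 48*m) + 25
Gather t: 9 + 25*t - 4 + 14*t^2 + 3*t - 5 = 14*t^2 + 28*t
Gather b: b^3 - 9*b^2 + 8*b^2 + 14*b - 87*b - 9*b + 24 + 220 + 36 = b^3 - b^2 - 82*b + 280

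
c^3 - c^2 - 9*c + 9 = (c - 3)*(c - 1)*(c + 3)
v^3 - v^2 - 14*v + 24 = (v - 3)*(v - 2)*(v + 4)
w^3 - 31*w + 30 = (w - 5)*(w - 1)*(w + 6)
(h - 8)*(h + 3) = h^2 - 5*h - 24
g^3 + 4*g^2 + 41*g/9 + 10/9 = (g + 1/3)*(g + 5/3)*(g + 2)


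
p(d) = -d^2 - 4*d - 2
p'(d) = -2*d - 4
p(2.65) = -19.62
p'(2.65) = -9.30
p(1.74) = -11.99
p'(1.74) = -7.48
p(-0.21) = -1.20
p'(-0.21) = -3.58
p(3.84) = -32.11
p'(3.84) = -11.68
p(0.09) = -2.37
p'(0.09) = -4.18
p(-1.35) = 1.58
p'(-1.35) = -1.30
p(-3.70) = -0.89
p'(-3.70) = 3.40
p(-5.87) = -12.98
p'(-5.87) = 7.74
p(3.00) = -23.00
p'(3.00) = -10.00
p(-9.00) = -47.00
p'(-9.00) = 14.00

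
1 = 1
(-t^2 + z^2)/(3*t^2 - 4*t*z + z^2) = (t + z)/(-3*t + z)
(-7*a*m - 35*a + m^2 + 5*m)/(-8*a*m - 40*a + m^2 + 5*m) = (7*a - m)/(8*a - m)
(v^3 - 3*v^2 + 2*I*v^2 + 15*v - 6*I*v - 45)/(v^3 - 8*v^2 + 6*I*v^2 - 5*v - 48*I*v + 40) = (v^2 - 3*v*(1 + I) + 9*I)/(v^2 + v*(-8 + I) - 8*I)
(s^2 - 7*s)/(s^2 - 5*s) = (s - 7)/(s - 5)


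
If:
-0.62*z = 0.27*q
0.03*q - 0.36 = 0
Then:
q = 12.00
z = -5.23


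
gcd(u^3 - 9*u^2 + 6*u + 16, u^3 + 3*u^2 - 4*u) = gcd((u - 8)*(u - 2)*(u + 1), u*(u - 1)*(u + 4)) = 1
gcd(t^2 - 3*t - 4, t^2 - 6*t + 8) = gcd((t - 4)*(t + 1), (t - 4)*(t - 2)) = t - 4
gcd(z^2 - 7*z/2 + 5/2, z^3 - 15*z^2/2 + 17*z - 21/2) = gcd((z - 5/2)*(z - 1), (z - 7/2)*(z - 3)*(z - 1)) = z - 1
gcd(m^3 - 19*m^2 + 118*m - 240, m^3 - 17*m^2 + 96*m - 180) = m^2 - 11*m + 30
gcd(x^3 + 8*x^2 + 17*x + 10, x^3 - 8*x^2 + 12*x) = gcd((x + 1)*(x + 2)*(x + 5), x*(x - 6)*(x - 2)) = 1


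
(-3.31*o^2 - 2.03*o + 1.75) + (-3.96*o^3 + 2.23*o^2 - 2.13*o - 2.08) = -3.96*o^3 - 1.08*o^2 - 4.16*o - 0.33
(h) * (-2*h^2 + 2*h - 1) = -2*h^3 + 2*h^2 - h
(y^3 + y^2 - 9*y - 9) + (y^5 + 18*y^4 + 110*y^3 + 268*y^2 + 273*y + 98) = y^5 + 18*y^4 + 111*y^3 + 269*y^2 + 264*y + 89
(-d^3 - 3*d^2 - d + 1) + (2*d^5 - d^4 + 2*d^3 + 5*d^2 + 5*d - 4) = 2*d^5 - d^4 + d^3 + 2*d^2 + 4*d - 3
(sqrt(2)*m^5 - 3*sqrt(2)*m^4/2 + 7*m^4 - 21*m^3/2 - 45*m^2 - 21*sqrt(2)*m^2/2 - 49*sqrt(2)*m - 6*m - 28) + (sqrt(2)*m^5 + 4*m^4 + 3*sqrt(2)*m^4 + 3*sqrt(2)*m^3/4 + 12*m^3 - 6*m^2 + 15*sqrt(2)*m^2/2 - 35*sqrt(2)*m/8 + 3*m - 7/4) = 2*sqrt(2)*m^5 + 3*sqrt(2)*m^4/2 + 11*m^4 + 3*sqrt(2)*m^3/4 + 3*m^3/2 - 51*m^2 - 3*sqrt(2)*m^2 - 427*sqrt(2)*m/8 - 3*m - 119/4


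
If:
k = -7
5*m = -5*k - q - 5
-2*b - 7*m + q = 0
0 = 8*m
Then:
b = 15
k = -7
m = 0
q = 30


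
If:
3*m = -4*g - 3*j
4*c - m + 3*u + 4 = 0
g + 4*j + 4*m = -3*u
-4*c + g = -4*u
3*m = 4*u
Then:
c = -183/248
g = -27/62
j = 44/31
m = -26/31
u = -39/62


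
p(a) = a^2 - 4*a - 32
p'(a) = 2*a - 4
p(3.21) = -34.54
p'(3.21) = 2.42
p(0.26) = -32.97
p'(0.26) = -3.48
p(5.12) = -26.27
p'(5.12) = 6.24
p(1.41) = -35.65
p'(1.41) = -1.18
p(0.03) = -32.12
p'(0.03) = -3.94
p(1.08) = -35.15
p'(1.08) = -1.84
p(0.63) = -34.12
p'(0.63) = -2.74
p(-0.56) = -29.45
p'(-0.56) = -5.12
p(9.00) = 13.00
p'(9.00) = 14.00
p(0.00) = -32.00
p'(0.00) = -4.00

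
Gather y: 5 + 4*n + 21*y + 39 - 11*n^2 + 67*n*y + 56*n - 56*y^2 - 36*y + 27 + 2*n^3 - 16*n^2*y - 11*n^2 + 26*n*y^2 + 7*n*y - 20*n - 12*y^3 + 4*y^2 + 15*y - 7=2*n^3 - 22*n^2 + 40*n - 12*y^3 + y^2*(26*n - 52) + y*(-16*n^2 + 74*n) + 64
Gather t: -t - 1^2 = -t - 1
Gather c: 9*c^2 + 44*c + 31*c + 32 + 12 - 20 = 9*c^2 + 75*c + 24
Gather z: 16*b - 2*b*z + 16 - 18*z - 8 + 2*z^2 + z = 16*b + 2*z^2 + z*(-2*b - 17) + 8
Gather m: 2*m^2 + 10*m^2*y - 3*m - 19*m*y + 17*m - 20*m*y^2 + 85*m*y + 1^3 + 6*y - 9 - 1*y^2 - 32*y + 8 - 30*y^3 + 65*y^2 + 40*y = m^2*(10*y + 2) + m*(-20*y^2 + 66*y + 14) - 30*y^3 + 64*y^2 + 14*y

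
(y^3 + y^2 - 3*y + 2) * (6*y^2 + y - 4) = 6*y^5 + 7*y^4 - 21*y^3 + 5*y^2 + 14*y - 8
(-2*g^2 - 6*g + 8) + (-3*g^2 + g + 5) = -5*g^2 - 5*g + 13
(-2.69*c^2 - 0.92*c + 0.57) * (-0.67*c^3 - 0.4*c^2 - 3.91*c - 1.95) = 1.8023*c^5 + 1.6924*c^4 + 10.504*c^3 + 8.6147*c^2 - 0.4347*c - 1.1115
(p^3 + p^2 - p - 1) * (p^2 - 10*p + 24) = p^5 - 9*p^4 + 13*p^3 + 33*p^2 - 14*p - 24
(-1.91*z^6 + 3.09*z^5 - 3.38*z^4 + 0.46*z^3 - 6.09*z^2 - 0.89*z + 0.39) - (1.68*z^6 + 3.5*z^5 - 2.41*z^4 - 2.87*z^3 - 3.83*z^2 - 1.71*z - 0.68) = -3.59*z^6 - 0.41*z^5 - 0.97*z^4 + 3.33*z^3 - 2.26*z^2 + 0.82*z + 1.07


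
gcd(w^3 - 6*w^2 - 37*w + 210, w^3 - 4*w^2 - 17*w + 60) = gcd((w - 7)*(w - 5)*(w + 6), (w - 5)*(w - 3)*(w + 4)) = w - 5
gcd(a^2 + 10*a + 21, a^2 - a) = 1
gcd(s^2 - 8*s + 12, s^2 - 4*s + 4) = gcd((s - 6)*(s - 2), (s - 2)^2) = s - 2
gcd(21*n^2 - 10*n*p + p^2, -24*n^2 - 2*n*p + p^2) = 1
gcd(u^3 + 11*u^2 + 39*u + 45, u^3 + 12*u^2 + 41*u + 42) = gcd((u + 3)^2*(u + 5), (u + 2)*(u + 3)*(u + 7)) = u + 3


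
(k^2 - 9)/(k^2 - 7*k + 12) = (k + 3)/(k - 4)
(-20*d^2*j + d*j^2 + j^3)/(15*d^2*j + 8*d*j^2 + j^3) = (-4*d + j)/(3*d + j)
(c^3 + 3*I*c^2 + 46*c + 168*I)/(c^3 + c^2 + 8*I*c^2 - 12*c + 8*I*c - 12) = (c^2 - 3*I*c + 28)/(c^2 + c*(1 + 2*I) + 2*I)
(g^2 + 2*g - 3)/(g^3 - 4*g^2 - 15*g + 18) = 1/(g - 6)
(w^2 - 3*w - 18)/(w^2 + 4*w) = (w^2 - 3*w - 18)/(w*(w + 4))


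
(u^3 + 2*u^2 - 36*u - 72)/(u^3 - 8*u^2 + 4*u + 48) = (u + 6)/(u - 4)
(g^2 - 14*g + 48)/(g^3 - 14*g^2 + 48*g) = 1/g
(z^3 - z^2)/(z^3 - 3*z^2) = (z - 1)/(z - 3)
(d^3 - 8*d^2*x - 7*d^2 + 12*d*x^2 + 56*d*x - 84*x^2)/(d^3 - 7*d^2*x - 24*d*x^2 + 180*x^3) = (-d^2 + 2*d*x + 7*d - 14*x)/(-d^2 + d*x + 30*x^2)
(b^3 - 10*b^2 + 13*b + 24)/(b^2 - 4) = (b^3 - 10*b^2 + 13*b + 24)/(b^2 - 4)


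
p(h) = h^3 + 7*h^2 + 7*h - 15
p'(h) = 3*h^2 + 14*h + 7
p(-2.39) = -5.40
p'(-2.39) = -9.32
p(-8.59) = -192.45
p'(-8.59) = 108.10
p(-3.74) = 4.42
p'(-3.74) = -3.40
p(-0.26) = -16.36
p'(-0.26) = 3.56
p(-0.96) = -16.15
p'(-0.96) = -3.68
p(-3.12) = 0.93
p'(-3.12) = -7.48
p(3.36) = 125.48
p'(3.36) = 87.91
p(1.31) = 8.43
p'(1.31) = 30.49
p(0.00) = -15.00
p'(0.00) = 7.00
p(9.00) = 1344.00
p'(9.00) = 376.00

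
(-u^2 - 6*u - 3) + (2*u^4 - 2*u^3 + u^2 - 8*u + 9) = 2*u^4 - 2*u^3 - 14*u + 6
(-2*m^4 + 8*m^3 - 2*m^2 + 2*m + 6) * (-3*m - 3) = 6*m^5 - 18*m^4 - 18*m^3 - 24*m - 18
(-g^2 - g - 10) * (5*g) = -5*g^3 - 5*g^2 - 50*g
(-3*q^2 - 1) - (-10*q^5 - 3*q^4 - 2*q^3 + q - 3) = 10*q^5 + 3*q^4 + 2*q^3 - 3*q^2 - q + 2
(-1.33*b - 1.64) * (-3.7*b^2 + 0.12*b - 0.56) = 4.921*b^3 + 5.9084*b^2 + 0.548*b + 0.9184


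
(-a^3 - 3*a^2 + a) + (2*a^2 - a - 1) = -a^3 - a^2 - 1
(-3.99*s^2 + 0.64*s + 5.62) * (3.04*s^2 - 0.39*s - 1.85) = -12.1296*s^4 + 3.5017*s^3 + 24.2167*s^2 - 3.3758*s - 10.397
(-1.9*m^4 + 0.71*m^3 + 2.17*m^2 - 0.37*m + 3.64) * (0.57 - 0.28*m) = 0.532*m^5 - 1.2818*m^4 - 0.2029*m^3 + 1.3405*m^2 - 1.2301*m + 2.0748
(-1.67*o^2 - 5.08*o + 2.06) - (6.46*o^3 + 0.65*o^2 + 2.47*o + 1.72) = -6.46*o^3 - 2.32*o^2 - 7.55*o + 0.34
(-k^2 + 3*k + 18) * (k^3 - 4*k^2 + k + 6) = -k^5 + 7*k^4 + 5*k^3 - 75*k^2 + 36*k + 108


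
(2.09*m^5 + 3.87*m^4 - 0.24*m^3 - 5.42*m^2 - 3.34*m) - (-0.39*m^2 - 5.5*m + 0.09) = 2.09*m^5 + 3.87*m^4 - 0.24*m^3 - 5.03*m^2 + 2.16*m - 0.09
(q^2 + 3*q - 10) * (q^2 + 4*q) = q^4 + 7*q^3 + 2*q^2 - 40*q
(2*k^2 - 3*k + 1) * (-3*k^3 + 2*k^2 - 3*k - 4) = -6*k^5 + 13*k^4 - 15*k^3 + 3*k^2 + 9*k - 4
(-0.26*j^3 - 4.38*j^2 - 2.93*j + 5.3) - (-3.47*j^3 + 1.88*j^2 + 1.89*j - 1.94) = 3.21*j^3 - 6.26*j^2 - 4.82*j + 7.24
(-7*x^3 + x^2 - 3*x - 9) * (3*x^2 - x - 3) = -21*x^5 + 10*x^4 + 11*x^3 - 27*x^2 + 18*x + 27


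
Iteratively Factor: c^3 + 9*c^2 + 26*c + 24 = (c + 4)*(c^2 + 5*c + 6) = (c + 3)*(c + 4)*(c + 2)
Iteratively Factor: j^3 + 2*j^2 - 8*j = (j - 2)*(j^2 + 4*j) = (j - 2)*(j + 4)*(j)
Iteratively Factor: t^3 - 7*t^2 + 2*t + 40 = (t + 2)*(t^2 - 9*t + 20) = (t - 4)*(t + 2)*(t - 5)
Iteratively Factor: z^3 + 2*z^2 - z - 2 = (z + 2)*(z^2 - 1) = (z + 1)*(z + 2)*(z - 1)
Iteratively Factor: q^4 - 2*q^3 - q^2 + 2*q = (q + 1)*(q^3 - 3*q^2 + 2*q) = (q - 2)*(q + 1)*(q^2 - q) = (q - 2)*(q - 1)*(q + 1)*(q)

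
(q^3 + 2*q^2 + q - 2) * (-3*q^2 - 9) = -3*q^5 - 6*q^4 - 12*q^3 - 12*q^2 - 9*q + 18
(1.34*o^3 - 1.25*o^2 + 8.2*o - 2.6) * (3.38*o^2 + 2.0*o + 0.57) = 4.5292*o^5 - 1.545*o^4 + 25.9798*o^3 + 6.8995*o^2 - 0.526000000000001*o - 1.482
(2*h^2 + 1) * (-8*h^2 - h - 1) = -16*h^4 - 2*h^3 - 10*h^2 - h - 1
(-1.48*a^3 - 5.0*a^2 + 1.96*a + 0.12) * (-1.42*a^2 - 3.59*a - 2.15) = 2.1016*a^5 + 12.4132*a^4 + 18.3488*a^3 + 3.5432*a^2 - 4.6448*a - 0.258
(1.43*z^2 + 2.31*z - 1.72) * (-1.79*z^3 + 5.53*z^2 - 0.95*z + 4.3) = -2.5597*z^5 + 3.773*z^4 + 14.4946*z^3 - 5.5571*z^2 + 11.567*z - 7.396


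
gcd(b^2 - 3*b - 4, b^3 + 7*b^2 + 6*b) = b + 1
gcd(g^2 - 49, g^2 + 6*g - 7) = g + 7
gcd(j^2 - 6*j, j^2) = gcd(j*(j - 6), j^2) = j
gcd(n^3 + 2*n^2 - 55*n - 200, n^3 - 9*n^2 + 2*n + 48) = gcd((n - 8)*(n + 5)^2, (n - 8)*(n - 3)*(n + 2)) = n - 8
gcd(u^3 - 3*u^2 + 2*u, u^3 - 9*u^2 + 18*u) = u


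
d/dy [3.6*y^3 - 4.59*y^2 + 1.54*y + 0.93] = 10.8*y^2 - 9.18*y + 1.54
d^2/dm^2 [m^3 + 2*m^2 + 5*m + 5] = 6*m + 4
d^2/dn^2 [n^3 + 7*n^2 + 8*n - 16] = 6*n + 14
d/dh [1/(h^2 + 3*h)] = (-2*h - 3)/(h^2*(h + 3)^2)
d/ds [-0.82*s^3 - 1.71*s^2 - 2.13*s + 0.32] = -2.46*s^2 - 3.42*s - 2.13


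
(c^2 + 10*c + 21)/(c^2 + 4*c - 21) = (c + 3)/(c - 3)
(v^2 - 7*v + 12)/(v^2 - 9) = (v - 4)/(v + 3)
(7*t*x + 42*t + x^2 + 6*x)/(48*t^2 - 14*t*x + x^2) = (7*t*x + 42*t + x^2 + 6*x)/(48*t^2 - 14*t*x + x^2)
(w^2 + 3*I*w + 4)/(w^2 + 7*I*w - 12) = (w - I)/(w + 3*I)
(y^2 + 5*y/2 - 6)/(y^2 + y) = (y^2 + 5*y/2 - 6)/(y*(y + 1))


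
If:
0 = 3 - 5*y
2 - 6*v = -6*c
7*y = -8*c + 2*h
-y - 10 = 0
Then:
No Solution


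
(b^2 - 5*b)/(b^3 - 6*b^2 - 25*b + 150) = b/(b^2 - b - 30)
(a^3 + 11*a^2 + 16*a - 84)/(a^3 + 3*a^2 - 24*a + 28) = (a + 6)/(a - 2)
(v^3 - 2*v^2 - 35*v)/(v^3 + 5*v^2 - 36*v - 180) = v*(v - 7)/(v^2 - 36)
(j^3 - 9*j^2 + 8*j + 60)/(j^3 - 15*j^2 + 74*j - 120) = (j + 2)/(j - 4)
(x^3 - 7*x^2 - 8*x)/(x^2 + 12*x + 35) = x*(x^2 - 7*x - 8)/(x^2 + 12*x + 35)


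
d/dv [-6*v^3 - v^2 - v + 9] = -18*v^2 - 2*v - 1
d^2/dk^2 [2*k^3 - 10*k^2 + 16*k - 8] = 12*k - 20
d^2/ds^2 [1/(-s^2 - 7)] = 2*(7 - 3*s^2)/(s^2 + 7)^3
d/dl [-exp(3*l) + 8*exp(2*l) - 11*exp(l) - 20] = (-3*exp(2*l) + 16*exp(l) - 11)*exp(l)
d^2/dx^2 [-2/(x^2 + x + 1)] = 4*(x^2 + x - (2*x + 1)^2 + 1)/(x^2 + x + 1)^3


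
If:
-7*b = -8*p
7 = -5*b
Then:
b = -7/5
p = -49/40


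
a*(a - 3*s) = a^2 - 3*a*s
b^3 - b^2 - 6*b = b*(b - 3)*(b + 2)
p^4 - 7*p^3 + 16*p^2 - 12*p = p*(p - 3)*(p - 2)^2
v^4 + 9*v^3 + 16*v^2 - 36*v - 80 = (v - 2)*(v + 2)*(v + 4)*(v + 5)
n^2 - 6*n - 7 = (n - 7)*(n + 1)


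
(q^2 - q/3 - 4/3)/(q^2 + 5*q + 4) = (q - 4/3)/(q + 4)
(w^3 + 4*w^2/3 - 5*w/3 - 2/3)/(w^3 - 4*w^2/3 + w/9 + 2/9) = 3*(w + 2)/(3*w - 2)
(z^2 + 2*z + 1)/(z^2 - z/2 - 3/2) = 2*(z + 1)/(2*z - 3)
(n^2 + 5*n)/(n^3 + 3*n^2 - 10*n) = 1/(n - 2)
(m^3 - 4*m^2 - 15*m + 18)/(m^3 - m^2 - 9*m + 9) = (m - 6)/(m - 3)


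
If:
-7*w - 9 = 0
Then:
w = -9/7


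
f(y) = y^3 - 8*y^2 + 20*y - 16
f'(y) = 3*y^2 - 16*y + 20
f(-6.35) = -721.63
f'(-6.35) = 242.57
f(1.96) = -0.00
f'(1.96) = 0.16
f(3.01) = -1.01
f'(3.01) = -0.98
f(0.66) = -6.00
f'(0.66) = 10.75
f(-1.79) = -83.17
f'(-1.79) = 58.25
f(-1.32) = -58.64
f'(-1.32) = 46.35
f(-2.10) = -102.54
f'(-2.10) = 66.83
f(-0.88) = -40.48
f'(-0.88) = 36.40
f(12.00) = 800.00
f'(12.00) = 260.00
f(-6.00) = -640.00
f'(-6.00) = 224.00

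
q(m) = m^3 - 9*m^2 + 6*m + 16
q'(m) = 3*m^2 - 18*m + 6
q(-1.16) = -4.63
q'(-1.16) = 30.92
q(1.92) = 1.42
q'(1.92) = -17.50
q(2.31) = -5.84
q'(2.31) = -19.57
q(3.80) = -36.29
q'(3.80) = -19.08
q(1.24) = 11.51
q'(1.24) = -11.71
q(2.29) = -5.45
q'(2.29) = -19.49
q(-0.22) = 14.23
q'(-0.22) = 10.11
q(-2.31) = -58.21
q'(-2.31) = 63.59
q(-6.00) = -560.00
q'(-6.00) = 222.00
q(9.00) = 70.00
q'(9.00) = 87.00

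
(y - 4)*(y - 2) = y^2 - 6*y + 8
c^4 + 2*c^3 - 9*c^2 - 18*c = c*(c - 3)*(c + 2)*(c + 3)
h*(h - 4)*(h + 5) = h^3 + h^2 - 20*h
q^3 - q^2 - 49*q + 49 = (q - 7)*(q - 1)*(q + 7)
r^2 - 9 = (r - 3)*(r + 3)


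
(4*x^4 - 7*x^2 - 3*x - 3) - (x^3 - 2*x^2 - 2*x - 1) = 4*x^4 - x^3 - 5*x^2 - x - 2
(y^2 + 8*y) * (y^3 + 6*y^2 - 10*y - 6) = y^5 + 14*y^4 + 38*y^3 - 86*y^2 - 48*y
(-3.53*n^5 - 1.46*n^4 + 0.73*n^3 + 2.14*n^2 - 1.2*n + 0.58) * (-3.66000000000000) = 12.9198*n^5 + 5.3436*n^4 - 2.6718*n^3 - 7.8324*n^2 + 4.392*n - 2.1228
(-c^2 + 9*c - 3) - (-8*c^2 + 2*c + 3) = 7*c^2 + 7*c - 6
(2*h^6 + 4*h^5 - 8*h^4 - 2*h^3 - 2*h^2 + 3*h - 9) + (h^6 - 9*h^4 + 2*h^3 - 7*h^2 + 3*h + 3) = 3*h^6 + 4*h^5 - 17*h^4 - 9*h^2 + 6*h - 6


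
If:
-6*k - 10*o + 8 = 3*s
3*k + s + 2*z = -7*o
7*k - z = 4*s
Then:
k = 91*z/125 + 224/125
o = -93*z/125 - 152/125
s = 128*z/125 + 392/125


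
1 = 1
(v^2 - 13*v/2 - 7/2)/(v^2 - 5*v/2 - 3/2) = (v - 7)/(v - 3)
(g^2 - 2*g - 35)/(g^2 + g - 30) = (g^2 - 2*g - 35)/(g^2 + g - 30)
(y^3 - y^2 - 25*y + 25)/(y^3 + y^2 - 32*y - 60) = (y^2 - 6*y + 5)/(y^2 - 4*y - 12)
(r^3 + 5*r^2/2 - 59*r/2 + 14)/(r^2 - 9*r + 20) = (2*r^2 + 13*r - 7)/(2*(r - 5))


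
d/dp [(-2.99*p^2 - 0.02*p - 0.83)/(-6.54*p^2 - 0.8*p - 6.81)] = (2.2612*p^2 + 29.8674*p - 0.5278)/(42.7716*p^4 + 10.464*p^3 + 89.7148*p^2 + 10.896*p + 46.3761)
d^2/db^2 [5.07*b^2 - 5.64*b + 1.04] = 10.1400000000000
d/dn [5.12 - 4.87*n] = -4.87000000000000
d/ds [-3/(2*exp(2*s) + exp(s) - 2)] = (12*exp(s) + 3)*exp(s)/(2*exp(2*s) + exp(s) - 2)^2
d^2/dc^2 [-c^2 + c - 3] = -2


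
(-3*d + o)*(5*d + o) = -15*d^2 + 2*d*o + o^2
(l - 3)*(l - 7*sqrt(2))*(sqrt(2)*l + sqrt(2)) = sqrt(2)*l^3 - 14*l^2 - 2*sqrt(2)*l^2 - 3*sqrt(2)*l + 28*l + 42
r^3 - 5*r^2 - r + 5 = (r - 5)*(r - 1)*(r + 1)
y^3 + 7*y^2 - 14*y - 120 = (y - 4)*(y + 5)*(y + 6)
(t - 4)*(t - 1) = t^2 - 5*t + 4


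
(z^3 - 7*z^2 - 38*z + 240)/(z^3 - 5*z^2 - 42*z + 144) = (z - 5)/(z - 3)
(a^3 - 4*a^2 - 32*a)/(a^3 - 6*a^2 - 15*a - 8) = a*(a + 4)/(a^2 + 2*a + 1)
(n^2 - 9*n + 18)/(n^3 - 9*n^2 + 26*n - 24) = (n - 6)/(n^2 - 6*n + 8)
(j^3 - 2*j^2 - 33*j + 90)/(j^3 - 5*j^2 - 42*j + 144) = (j - 5)/(j - 8)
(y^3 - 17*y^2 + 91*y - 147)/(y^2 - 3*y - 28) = (y^2 - 10*y + 21)/(y + 4)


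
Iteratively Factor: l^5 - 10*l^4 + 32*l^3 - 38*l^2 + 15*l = (l - 5)*(l^4 - 5*l^3 + 7*l^2 - 3*l) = (l - 5)*(l - 1)*(l^3 - 4*l^2 + 3*l) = (l - 5)*(l - 1)^2*(l^2 - 3*l) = (l - 5)*(l - 3)*(l - 1)^2*(l)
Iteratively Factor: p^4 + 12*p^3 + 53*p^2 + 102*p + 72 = (p + 4)*(p^3 + 8*p^2 + 21*p + 18) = (p + 3)*(p + 4)*(p^2 + 5*p + 6) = (p + 3)^2*(p + 4)*(p + 2)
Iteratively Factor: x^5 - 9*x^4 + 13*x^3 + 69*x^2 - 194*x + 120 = (x - 4)*(x^4 - 5*x^3 - 7*x^2 + 41*x - 30) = (x - 4)*(x - 2)*(x^3 - 3*x^2 - 13*x + 15) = (x - 4)*(x - 2)*(x + 3)*(x^2 - 6*x + 5) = (x - 4)*(x - 2)*(x - 1)*(x + 3)*(x - 5)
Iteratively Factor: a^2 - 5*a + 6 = (a - 2)*(a - 3)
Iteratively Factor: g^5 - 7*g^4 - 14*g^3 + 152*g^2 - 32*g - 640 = (g + 4)*(g^4 - 11*g^3 + 30*g^2 + 32*g - 160) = (g - 4)*(g + 4)*(g^3 - 7*g^2 + 2*g + 40) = (g - 4)*(g + 2)*(g + 4)*(g^2 - 9*g + 20) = (g - 4)^2*(g + 2)*(g + 4)*(g - 5)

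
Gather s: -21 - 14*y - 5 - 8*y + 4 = -22*y - 22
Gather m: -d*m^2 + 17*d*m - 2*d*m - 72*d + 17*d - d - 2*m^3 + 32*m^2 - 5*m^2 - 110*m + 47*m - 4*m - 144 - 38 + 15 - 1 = -56*d - 2*m^3 + m^2*(27 - d) + m*(15*d - 67) - 168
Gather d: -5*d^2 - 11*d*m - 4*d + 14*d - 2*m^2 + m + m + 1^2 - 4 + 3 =-5*d^2 + d*(10 - 11*m) - 2*m^2 + 2*m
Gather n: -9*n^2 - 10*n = -9*n^2 - 10*n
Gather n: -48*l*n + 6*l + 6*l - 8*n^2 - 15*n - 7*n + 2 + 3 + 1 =12*l - 8*n^2 + n*(-48*l - 22) + 6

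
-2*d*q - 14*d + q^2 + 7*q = (-2*d + q)*(q + 7)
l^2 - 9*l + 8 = (l - 8)*(l - 1)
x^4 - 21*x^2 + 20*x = x*(x - 4)*(x - 1)*(x + 5)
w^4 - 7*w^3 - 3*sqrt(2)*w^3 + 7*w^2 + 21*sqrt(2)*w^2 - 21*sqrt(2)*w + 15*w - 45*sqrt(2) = (w - 5)*(w - 3)*(w + 1)*(w - 3*sqrt(2))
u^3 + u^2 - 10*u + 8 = (u - 2)*(u - 1)*(u + 4)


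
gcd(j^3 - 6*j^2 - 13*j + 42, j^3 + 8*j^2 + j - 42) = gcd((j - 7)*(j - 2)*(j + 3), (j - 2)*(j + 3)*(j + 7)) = j^2 + j - 6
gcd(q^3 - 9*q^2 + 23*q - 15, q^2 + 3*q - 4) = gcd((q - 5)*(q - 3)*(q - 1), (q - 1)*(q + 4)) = q - 1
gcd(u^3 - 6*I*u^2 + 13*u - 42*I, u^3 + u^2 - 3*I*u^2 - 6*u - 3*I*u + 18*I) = 1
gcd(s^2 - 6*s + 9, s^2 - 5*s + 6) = s - 3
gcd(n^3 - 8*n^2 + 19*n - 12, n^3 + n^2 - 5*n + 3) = n - 1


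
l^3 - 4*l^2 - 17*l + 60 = (l - 5)*(l - 3)*(l + 4)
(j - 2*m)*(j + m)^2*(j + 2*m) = j^4 + 2*j^3*m - 3*j^2*m^2 - 8*j*m^3 - 4*m^4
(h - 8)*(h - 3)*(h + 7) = h^3 - 4*h^2 - 53*h + 168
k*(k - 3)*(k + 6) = k^3 + 3*k^2 - 18*k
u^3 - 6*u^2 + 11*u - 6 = (u - 3)*(u - 2)*(u - 1)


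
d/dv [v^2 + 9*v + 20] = 2*v + 9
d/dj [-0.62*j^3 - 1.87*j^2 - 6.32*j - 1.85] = -1.86*j^2 - 3.74*j - 6.32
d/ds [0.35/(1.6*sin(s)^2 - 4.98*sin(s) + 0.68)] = (1.743 - 1.12*sin(s))*cos(s)/(1.6*sin(s)^2 - 4.98*sin(s) + 0.68)^2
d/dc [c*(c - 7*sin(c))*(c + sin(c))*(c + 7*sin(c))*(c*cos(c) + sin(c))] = -c^5*sin(c) - 2*c^4*sin(c)^2 + 6*c^4*cos(c) + c^4 + 147*c^3*sin(c)^3 + 6*c^3*sin(c)*cos(c) - 94*c^3*sin(c) + 196*c^2*sin(c)^4 - 294*c^2*sin(c)^2*cos(c) - 144*c^2*sin(c)^2 - 294*c*sin(c)^3*cos(c) - 98*c*sin(c)^3 - 49*sin(c)^4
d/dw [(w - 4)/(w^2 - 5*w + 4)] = -1/(w^2 - 2*w + 1)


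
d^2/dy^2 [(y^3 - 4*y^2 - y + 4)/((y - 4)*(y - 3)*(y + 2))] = 2*(y^3 + 15*y^2 + 3*y + 29)/(y^6 - 3*y^5 - 15*y^4 + 35*y^3 + 90*y^2 - 108*y - 216)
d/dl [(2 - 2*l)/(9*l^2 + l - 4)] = 2*(-9*l^2 - l + (l - 1)*(18*l + 1) + 4)/(9*l^2 + l - 4)^2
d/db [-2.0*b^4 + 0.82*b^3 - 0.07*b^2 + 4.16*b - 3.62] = -8.0*b^3 + 2.46*b^2 - 0.14*b + 4.16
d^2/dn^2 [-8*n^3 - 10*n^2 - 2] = -48*n - 20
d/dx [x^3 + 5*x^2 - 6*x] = 3*x^2 + 10*x - 6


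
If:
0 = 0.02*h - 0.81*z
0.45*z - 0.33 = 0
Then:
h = 29.70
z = 0.73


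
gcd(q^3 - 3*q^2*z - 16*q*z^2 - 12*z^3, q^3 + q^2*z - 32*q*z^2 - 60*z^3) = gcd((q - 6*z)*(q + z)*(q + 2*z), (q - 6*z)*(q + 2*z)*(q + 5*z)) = -q^2 + 4*q*z + 12*z^2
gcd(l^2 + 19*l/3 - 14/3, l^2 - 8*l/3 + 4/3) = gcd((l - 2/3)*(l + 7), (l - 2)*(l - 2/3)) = l - 2/3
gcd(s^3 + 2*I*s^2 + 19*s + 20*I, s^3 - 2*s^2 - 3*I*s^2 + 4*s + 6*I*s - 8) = s^2 - 3*I*s + 4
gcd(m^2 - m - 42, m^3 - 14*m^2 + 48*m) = 1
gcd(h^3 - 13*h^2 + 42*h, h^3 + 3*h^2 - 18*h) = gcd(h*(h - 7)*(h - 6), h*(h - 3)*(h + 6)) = h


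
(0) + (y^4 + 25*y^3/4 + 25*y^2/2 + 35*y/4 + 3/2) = y^4 + 25*y^3/4 + 25*y^2/2 + 35*y/4 + 3/2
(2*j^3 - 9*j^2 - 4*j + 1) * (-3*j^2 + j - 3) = -6*j^5 + 29*j^4 - 3*j^3 + 20*j^2 + 13*j - 3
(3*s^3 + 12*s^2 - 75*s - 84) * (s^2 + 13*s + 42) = 3*s^5 + 51*s^4 + 207*s^3 - 555*s^2 - 4242*s - 3528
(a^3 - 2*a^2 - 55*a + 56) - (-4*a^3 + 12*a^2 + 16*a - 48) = 5*a^3 - 14*a^2 - 71*a + 104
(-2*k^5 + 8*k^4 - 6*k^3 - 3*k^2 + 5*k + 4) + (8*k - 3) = -2*k^5 + 8*k^4 - 6*k^3 - 3*k^2 + 13*k + 1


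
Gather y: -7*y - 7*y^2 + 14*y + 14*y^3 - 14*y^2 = 14*y^3 - 21*y^2 + 7*y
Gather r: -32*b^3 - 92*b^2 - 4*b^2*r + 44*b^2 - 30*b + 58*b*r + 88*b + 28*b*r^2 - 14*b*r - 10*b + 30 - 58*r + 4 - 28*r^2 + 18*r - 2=-32*b^3 - 48*b^2 + 48*b + r^2*(28*b - 28) + r*(-4*b^2 + 44*b - 40) + 32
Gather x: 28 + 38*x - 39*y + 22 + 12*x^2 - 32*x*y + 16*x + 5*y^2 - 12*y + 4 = 12*x^2 + x*(54 - 32*y) + 5*y^2 - 51*y + 54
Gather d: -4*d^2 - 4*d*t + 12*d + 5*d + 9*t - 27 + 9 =-4*d^2 + d*(17 - 4*t) + 9*t - 18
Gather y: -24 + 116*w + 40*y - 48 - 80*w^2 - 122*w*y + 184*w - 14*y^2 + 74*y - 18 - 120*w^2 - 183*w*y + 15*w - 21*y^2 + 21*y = -200*w^2 + 315*w - 35*y^2 + y*(135 - 305*w) - 90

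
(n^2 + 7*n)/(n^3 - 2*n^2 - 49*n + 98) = n/(n^2 - 9*n + 14)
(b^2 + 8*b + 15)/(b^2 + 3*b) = (b + 5)/b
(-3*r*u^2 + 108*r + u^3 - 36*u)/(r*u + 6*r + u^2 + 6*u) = (-3*r*u + 18*r + u^2 - 6*u)/(r + u)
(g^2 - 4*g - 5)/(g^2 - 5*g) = (g + 1)/g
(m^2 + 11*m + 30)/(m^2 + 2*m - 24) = (m + 5)/(m - 4)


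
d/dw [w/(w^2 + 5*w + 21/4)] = 4*(21 - 4*w^2)/(16*w^4 + 160*w^3 + 568*w^2 + 840*w + 441)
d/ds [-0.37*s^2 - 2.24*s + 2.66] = -0.74*s - 2.24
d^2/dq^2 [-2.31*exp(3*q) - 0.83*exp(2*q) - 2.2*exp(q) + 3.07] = (-20.79*exp(2*q) - 3.32*exp(q) - 2.2)*exp(q)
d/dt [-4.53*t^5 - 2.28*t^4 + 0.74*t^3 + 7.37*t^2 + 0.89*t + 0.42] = -22.65*t^4 - 9.12*t^3 + 2.22*t^2 + 14.74*t + 0.89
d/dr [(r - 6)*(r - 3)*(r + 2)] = r*(3*r - 14)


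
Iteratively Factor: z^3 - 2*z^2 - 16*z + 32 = (z - 4)*(z^2 + 2*z - 8) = (z - 4)*(z + 4)*(z - 2)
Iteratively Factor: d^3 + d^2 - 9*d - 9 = (d + 1)*(d^2 - 9) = (d + 1)*(d + 3)*(d - 3)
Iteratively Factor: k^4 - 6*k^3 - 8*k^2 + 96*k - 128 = (k - 2)*(k^3 - 4*k^2 - 16*k + 64) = (k - 4)*(k - 2)*(k^2 - 16) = (k - 4)*(k - 2)*(k + 4)*(k - 4)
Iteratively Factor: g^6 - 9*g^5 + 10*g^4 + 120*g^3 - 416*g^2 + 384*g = (g - 4)*(g^5 - 5*g^4 - 10*g^3 + 80*g^2 - 96*g) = (g - 4)*(g - 3)*(g^4 - 2*g^3 - 16*g^2 + 32*g) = (g - 4)*(g - 3)*(g - 2)*(g^3 - 16*g) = (g - 4)^2*(g - 3)*(g - 2)*(g^2 + 4*g) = g*(g - 4)^2*(g - 3)*(g - 2)*(g + 4)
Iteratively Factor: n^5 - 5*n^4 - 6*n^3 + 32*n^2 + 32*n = (n - 4)*(n^4 - n^3 - 10*n^2 - 8*n) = (n - 4)*(n + 1)*(n^3 - 2*n^2 - 8*n) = (n - 4)^2*(n + 1)*(n^2 + 2*n) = (n - 4)^2*(n + 1)*(n + 2)*(n)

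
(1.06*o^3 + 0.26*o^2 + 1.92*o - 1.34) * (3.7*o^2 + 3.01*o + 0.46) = 3.922*o^5 + 4.1526*o^4 + 8.3742*o^3 + 0.940799999999999*o^2 - 3.1502*o - 0.6164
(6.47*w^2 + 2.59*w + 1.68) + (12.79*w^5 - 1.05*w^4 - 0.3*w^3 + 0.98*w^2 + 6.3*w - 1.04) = 12.79*w^5 - 1.05*w^4 - 0.3*w^3 + 7.45*w^2 + 8.89*w + 0.64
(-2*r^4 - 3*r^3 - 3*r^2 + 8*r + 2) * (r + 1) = -2*r^5 - 5*r^4 - 6*r^3 + 5*r^2 + 10*r + 2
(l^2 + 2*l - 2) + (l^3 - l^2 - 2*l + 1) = l^3 - 1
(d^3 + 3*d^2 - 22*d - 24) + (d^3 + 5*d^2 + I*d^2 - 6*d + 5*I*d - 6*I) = 2*d^3 + 8*d^2 + I*d^2 - 28*d + 5*I*d - 24 - 6*I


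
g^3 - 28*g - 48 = (g - 6)*(g + 2)*(g + 4)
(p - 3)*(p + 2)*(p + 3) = p^3 + 2*p^2 - 9*p - 18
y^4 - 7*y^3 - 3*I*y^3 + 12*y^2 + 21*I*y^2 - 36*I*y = y*(y - 4)*(y - 3)*(y - 3*I)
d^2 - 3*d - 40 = (d - 8)*(d + 5)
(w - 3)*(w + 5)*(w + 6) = w^3 + 8*w^2 - 3*w - 90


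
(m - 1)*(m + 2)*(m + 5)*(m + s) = m^4 + m^3*s + 6*m^3 + 6*m^2*s + 3*m^2 + 3*m*s - 10*m - 10*s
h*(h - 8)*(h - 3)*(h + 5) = h^4 - 6*h^3 - 31*h^2 + 120*h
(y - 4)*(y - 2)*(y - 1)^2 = y^4 - 8*y^3 + 21*y^2 - 22*y + 8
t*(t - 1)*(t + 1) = t^3 - t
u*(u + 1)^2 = u^3 + 2*u^2 + u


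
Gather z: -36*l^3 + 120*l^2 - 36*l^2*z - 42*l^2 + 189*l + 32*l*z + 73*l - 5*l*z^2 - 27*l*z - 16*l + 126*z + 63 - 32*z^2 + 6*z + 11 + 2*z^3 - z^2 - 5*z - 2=-36*l^3 + 78*l^2 + 246*l + 2*z^3 + z^2*(-5*l - 33) + z*(-36*l^2 + 5*l + 127) + 72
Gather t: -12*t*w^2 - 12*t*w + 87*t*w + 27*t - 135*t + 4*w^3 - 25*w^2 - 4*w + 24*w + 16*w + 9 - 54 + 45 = t*(-12*w^2 + 75*w - 108) + 4*w^3 - 25*w^2 + 36*w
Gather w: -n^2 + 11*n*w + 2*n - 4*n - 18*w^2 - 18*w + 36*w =-n^2 - 2*n - 18*w^2 + w*(11*n + 18)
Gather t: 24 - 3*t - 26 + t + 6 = 4 - 2*t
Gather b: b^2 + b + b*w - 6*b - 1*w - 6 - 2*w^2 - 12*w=b^2 + b*(w - 5) - 2*w^2 - 13*w - 6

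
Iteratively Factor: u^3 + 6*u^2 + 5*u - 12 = (u + 4)*(u^2 + 2*u - 3) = (u + 3)*(u + 4)*(u - 1)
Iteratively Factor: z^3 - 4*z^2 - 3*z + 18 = (z - 3)*(z^2 - z - 6) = (z - 3)*(z + 2)*(z - 3)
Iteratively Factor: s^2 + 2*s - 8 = (s + 4)*(s - 2)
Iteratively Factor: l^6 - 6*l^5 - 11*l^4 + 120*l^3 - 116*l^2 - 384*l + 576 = (l - 4)*(l^5 - 2*l^4 - 19*l^3 + 44*l^2 + 60*l - 144) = (l - 4)*(l - 3)*(l^4 + l^3 - 16*l^2 - 4*l + 48) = (l - 4)*(l - 3)*(l + 2)*(l^3 - l^2 - 14*l + 24) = (l - 4)*(l - 3)*(l - 2)*(l + 2)*(l^2 + l - 12) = (l - 4)*(l - 3)*(l - 2)*(l + 2)*(l + 4)*(l - 3)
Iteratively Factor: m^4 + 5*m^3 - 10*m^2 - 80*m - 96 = (m + 4)*(m^3 + m^2 - 14*m - 24) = (m - 4)*(m + 4)*(m^2 + 5*m + 6) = (m - 4)*(m + 2)*(m + 4)*(m + 3)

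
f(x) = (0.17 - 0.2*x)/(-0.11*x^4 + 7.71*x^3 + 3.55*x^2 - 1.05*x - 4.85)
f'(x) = (0.17 - 0.2*x)*(0.44*x^3 - 23.13*x^2 - 7.1*x + 1.05)/(-0.11*x^4 + 7.71*x^3 + 3.55*x^2 - 1.05*x - 4.85)^2 - 0.2/(-0.11*x^4 + 7.71*x^3 + 3.55*x^2 - 1.05*x - 4.85)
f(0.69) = -0.02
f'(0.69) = -0.10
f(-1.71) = -0.02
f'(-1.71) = -0.02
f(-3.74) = -0.00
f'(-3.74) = -0.00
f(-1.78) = -0.01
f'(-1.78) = -0.02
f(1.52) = -0.00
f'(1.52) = 0.00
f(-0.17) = -0.04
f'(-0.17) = 0.06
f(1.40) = -0.01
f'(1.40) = 0.00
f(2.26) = -0.00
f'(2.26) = 0.00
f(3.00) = -0.00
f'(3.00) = 0.00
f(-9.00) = -0.00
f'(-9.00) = -0.00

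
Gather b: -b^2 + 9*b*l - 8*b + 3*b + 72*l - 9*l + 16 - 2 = -b^2 + b*(9*l - 5) + 63*l + 14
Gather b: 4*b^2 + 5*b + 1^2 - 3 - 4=4*b^2 + 5*b - 6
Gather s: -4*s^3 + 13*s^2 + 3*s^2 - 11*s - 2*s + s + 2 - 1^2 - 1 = -4*s^3 + 16*s^2 - 12*s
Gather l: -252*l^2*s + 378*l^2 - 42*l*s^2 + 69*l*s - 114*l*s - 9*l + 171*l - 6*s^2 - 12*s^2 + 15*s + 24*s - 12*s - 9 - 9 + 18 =l^2*(378 - 252*s) + l*(-42*s^2 - 45*s + 162) - 18*s^2 + 27*s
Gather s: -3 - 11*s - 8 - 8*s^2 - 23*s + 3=-8*s^2 - 34*s - 8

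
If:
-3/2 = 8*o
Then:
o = -3/16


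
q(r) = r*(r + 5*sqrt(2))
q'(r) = 2*r + 5*sqrt(2)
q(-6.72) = -2.36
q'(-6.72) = -6.37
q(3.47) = 36.58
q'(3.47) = 14.01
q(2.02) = 18.36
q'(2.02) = 11.11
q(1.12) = 9.17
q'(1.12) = 9.31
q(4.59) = 53.52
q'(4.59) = 16.25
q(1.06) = 8.62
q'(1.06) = 9.19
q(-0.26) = -1.77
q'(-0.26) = 6.55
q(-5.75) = -7.60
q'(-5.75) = -4.43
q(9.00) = 144.64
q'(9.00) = 25.07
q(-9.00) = 17.36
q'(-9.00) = -10.93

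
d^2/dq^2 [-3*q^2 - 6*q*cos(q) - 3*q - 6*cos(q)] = 6*q*cos(q) + 12*sin(q) + 6*cos(q) - 6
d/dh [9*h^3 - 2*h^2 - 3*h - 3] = 27*h^2 - 4*h - 3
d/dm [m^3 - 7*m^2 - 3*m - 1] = 3*m^2 - 14*m - 3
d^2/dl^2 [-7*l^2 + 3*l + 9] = -14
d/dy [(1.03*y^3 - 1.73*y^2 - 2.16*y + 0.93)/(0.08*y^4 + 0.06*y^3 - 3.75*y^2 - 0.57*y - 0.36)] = (-0.0824*y^6 + 0.2768*y^5 - 3.2403*y^4 - 1.2126*y^3 - 8.3937*y^2 + 8.2206*y + 1.3077)/(0.0064*y^8 + 0.0096*y^7 - 0.5964*y^6 - 0.5412*y^5 + 13.9365*y^4 + 4.2318*y^3 + 3.0249*y^2 + 0.4104*y + 0.1296)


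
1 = 1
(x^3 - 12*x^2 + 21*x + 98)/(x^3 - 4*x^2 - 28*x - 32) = (x^2 - 14*x + 49)/(x^2 - 6*x - 16)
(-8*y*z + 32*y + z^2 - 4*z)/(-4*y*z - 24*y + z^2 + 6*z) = (8*y*z - 32*y - z^2 + 4*z)/(4*y*z + 24*y - z^2 - 6*z)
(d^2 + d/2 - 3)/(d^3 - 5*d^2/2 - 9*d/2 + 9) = 1/(d - 3)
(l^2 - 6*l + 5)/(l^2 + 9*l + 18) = (l^2 - 6*l + 5)/(l^2 + 9*l + 18)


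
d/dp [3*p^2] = 6*p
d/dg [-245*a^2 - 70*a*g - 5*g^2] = -70*a - 10*g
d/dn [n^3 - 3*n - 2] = 3*n^2 - 3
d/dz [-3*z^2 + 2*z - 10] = 2 - 6*z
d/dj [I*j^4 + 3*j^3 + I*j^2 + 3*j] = 4*I*j^3 + 9*j^2 + 2*I*j + 3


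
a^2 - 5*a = a*(a - 5)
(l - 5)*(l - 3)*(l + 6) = l^3 - 2*l^2 - 33*l + 90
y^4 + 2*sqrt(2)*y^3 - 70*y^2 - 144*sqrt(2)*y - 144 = (y - 6*sqrt(2))*(y + sqrt(2))^2*(y + 6*sqrt(2))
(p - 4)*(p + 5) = p^2 + p - 20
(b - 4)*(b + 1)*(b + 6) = b^3 + 3*b^2 - 22*b - 24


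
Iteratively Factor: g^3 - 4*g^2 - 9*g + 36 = (g - 4)*(g^2 - 9) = (g - 4)*(g - 3)*(g + 3)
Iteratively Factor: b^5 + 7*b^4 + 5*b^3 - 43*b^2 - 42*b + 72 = (b + 3)*(b^4 + 4*b^3 - 7*b^2 - 22*b + 24) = (b - 2)*(b + 3)*(b^3 + 6*b^2 + 5*b - 12) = (b - 2)*(b + 3)^2*(b^2 + 3*b - 4) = (b - 2)*(b - 1)*(b + 3)^2*(b + 4)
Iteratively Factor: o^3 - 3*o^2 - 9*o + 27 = (o - 3)*(o^2 - 9) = (o - 3)*(o + 3)*(o - 3)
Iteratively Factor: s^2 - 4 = (s - 2)*(s + 2)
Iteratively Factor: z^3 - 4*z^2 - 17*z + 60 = (z - 5)*(z^2 + z - 12) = (z - 5)*(z - 3)*(z + 4)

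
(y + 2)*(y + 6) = y^2 + 8*y + 12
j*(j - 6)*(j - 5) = j^3 - 11*j^2 + 30*j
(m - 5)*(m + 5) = m^2 - 25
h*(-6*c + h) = -6*c*h + h^2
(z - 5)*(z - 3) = z^2 - 8*z + 15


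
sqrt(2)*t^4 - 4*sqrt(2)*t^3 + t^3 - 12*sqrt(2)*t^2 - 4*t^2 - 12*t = t*(t - 6)*(t + 2)*(sqrt(2)*t + 1)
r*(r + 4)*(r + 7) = r^3 + 11*r^2 + 28*r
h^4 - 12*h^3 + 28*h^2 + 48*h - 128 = (h - 8)*(h - 4)*(h - 2)*(h + 2)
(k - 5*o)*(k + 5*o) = k^2 - 25*o^2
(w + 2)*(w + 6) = w^2 + 8*w + 12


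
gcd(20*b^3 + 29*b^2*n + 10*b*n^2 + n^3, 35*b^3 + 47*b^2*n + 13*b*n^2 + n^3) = 5*b^2 + 6*b*n + n^2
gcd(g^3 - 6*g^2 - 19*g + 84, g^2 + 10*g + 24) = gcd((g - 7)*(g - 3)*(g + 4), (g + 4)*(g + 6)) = g + 4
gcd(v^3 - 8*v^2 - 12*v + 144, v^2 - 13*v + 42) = v - 6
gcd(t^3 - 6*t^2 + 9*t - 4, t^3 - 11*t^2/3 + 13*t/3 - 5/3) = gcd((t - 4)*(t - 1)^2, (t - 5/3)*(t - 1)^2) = t^2 - 2*t + 1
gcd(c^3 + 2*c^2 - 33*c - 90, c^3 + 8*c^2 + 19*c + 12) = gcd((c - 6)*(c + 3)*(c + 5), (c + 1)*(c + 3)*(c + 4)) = c + 3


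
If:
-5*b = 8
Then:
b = -8/5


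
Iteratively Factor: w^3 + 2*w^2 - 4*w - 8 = (w + 2)*(w^2 - 4) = (w + 2)^2*(w - 2)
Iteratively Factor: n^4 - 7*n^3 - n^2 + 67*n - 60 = (n - 4)*(n^3 - 3*n^2 - 13*n + 15) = (n - 4)*(n - 1)*(n^2 - 2*n - 15) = (n - 5)*(n - 4)*(n - 1)*(n + 3)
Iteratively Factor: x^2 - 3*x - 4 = (x - 4)*(x + 1)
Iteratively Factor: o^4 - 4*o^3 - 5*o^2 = (o + 1)*(o^3 - 5*o^2) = (o - 5)*(o + 1)*(o^2) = o*(o - 5)*(o + 1)*(o)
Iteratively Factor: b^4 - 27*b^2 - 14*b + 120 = (b + 3)*(b^3 - 3*b^2 - 18*b + 40) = (b + 3)*(b + 4)*(b^2 - 7*b + 10) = (b - 5)*(b + 3)*(b + 4)*(b - 2)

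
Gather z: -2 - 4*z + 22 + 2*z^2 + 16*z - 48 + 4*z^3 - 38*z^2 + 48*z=4*z^3 - 36*z^2 + 60*z - 28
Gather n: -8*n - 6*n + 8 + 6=14 - 14*n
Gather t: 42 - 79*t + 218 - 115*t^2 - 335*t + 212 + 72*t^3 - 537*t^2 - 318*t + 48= 72*t^3 - 652*t^2 - 732*t + 520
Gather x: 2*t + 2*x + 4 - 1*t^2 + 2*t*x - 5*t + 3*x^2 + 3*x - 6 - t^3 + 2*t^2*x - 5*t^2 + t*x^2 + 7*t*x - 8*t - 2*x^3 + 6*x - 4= -t^3 - 6*t^2 - 11*t - 2*x^3 + x^2*(t + 3) + x*(2*t^2 + 9*t + 11) - 6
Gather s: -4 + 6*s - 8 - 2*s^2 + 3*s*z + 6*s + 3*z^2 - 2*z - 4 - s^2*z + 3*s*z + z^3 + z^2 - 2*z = s^2*(-z - 2) + s*(6*z + 12) + z^3 + 4*z^2 - 4*z - 16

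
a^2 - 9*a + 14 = (a - 7)*(a - 2)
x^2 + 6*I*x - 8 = (x + 2*I)*(x + 4*I)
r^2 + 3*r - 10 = (r - 2)*(r + 5)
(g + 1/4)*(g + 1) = g^2 + 5*g/4 + 1/4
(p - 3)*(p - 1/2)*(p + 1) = p^3 - 5*p^2/2 - 2*p + 3/2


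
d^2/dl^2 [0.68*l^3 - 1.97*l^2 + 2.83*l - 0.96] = 4.08*l - 3.94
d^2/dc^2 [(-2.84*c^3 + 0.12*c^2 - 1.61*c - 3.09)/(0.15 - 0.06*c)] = (0.020448*c^3 - 0.15336*c^2 + 0.3834*c + 0.045828)/(0.000216*c^3 - 0.00162*c^2 + 0.00405*c - 0.003375)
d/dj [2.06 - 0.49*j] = -0.490000000000000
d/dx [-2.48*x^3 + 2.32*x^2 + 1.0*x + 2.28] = -7.44*x^2 + 4.64*x + 1.0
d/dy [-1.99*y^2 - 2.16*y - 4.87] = -3.98*y - 2.16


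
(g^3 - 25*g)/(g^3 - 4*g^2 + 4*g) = (g^2 - 25)/(g^2 - 4*g + 4)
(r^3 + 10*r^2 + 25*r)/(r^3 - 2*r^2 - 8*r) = (r^2 + 10*r + 25)/(r^2 - 2*r - 8)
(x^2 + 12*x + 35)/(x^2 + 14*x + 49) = (x + 5)/(x + 7)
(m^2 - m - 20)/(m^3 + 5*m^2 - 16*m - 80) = (m - 5)/(m^2 + m - 20)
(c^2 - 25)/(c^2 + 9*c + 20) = (c - 5)/(c + 4)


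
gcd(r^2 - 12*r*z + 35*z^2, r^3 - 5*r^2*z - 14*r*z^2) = -r + 7*z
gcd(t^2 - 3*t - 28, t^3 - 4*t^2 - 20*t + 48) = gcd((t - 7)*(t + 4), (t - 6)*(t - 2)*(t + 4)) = t + 4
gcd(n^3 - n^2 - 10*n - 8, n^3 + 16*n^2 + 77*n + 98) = n + 2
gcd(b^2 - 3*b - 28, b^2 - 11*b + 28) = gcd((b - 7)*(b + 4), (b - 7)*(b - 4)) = b - 7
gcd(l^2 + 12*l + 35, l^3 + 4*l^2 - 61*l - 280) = l^2 + 12*l + 35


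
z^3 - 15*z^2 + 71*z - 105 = (z - 7)*(z - 5)*(z - 3)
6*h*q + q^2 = q*(6*h + q)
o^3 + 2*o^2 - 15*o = o*(o - 3)*(o + 5)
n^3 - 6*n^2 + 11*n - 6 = (n - 3)*(n - 2)*(n - 1)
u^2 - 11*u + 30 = (u - 6)*(u - 5)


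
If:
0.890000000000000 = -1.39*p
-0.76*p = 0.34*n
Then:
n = 1.43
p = -0.64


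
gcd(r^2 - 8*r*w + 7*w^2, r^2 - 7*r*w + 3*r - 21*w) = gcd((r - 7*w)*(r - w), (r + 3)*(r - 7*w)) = r - 7*w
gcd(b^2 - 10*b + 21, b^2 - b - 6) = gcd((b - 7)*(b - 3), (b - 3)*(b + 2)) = b - 3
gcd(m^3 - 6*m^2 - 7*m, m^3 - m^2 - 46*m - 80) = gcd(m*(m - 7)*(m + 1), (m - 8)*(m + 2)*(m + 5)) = 1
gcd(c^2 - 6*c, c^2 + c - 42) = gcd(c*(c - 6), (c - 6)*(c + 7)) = c - 6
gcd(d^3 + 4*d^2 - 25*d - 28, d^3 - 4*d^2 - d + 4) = d^2 - 3*d - 4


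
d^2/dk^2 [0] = 0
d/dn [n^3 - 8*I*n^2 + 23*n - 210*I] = 3*n^2 - 16*I*n + 23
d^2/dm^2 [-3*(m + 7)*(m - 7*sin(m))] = -21*(m + 7)*sin(m) + 42*cos(m) - 6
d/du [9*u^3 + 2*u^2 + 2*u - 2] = 27*u^2 + 4*u + 2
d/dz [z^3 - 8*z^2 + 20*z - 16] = 3*z^2 - 16*z + 20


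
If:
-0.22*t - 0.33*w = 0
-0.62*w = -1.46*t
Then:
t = 0.00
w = 0.00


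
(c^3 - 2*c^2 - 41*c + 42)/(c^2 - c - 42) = c - 1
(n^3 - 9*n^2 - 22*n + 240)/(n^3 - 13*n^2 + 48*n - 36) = (n^2 - 3*n - 40)/(n^2 - 7*n + 6)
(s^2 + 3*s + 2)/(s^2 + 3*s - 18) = (s^2 + 3*s + 2)/(s^2 + 3*s - 18)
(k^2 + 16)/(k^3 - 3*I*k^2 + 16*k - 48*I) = 1/(k - 3*I)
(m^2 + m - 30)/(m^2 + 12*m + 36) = (m - 5)/(m + 6)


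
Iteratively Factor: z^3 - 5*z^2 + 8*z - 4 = (z - 2)*(z^2 - 3*z + 2) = (z - 2)^2*(z - 1)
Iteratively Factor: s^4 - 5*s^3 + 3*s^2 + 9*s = (s + 1)*(s^3 - 6*s^2 + 9*s) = (s - 3)*(s + 1)*(s^2 - 3*s) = s*(s - 3)*(s + 1)*(s - 3)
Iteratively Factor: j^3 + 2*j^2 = (j + 2)*(j^2) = j*(j + 2)*(j)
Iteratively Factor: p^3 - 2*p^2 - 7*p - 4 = (p + 1)*(p^2 - 3*p - 4) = (p - 4)*(p + 1)*(p + 1)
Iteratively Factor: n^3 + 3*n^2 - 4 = (n + 2)*(n^2 + n - 2) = (n + 2)^2*(n - 1)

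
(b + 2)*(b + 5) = b^2 + 7*b + 10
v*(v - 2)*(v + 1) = v^3 - v^2 - 2*v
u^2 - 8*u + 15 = (u - 5)*(u - 3)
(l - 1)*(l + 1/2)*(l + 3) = l^3 + 5*l^2/2 - 2*l - 3/2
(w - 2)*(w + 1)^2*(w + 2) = w^4 + 2*w^3 - 3*w^2 - 8*w - 4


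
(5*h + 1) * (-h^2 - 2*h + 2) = -5*h^3 - 11*h^2 + 8*h + 2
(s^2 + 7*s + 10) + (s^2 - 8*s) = 2*s^2 - s + 10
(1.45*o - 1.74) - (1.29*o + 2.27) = 0.16*o - 4.01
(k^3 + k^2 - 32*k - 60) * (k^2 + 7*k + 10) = k^5 + 8*k^4 - 15*k^3 - 274*k^2 - 740*k - 600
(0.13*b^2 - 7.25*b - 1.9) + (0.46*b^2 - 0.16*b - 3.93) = 0.59*b^2 - 7.41*b - 5.83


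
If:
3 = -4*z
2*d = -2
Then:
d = -1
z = -3/4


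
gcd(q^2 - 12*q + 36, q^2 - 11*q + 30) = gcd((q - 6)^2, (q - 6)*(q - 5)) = q - 6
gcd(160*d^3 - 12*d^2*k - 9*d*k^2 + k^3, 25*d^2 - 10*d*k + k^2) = 5*d - k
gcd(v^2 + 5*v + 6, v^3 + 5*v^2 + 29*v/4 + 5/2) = v + 2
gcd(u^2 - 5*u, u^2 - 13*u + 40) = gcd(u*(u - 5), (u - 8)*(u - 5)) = u - 5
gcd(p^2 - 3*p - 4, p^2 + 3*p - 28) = p - 4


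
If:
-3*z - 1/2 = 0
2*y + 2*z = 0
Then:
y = 1/6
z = -1/6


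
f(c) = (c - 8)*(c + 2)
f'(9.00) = 12.00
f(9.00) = 11.00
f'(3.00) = 0.00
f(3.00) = -25.00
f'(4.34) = 2.68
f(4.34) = -23.20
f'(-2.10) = -10.20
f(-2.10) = 1.01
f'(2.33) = -1.34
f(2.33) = -24.55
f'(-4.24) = -14.48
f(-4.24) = 27.42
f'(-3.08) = -12.16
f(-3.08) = 11.97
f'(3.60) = 1.20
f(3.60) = -24.64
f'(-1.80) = -9.60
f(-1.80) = -1.96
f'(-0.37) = -6.74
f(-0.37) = -13.64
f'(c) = 2*c - 6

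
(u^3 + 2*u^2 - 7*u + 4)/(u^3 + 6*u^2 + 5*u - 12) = (u - 1)/(u + 3)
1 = 1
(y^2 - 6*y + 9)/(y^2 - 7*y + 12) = (y - 3)/(y - 4)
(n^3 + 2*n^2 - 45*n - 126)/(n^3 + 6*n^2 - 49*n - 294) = (n + 3)/(n + 7)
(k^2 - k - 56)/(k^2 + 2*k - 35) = (k - 8)/(k - 5)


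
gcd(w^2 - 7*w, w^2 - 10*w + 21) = w - 7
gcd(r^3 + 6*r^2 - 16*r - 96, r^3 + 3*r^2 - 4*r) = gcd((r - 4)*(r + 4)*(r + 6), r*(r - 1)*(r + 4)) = r + 4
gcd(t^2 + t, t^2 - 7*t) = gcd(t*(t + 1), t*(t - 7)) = t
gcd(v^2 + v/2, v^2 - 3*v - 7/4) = v + 1/2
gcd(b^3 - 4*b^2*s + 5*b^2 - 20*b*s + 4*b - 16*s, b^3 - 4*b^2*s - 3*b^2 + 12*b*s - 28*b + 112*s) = -b^2 + 4*b*s - 4*b + 16*s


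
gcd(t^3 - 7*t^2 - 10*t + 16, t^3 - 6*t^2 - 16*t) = t^2 - 6*t - 16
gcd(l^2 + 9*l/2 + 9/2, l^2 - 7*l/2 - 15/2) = l + 3/2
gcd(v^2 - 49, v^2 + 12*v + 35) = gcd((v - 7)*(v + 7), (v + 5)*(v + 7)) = v + 7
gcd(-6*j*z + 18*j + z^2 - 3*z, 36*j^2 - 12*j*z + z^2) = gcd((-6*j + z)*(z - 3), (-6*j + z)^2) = -6*j + z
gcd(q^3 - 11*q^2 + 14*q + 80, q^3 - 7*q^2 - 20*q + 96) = q - 8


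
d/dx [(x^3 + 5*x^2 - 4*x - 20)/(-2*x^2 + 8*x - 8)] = (-x^2 + 4*x + 24)/(2*(x^2 - 4*x + 4))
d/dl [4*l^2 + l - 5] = 8*l + 1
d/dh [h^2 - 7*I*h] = 2*h - 7*I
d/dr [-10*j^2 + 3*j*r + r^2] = 3*j + 2*r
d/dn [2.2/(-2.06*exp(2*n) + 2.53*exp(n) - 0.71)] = (9.064*exp(n) - 5.566)*exp(n)/(2.06*exp(2*n) - 2.53*exp(n) + 0.71)^2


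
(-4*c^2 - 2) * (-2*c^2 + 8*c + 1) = 8*c^4 - 32*c^3 - 16*c - 2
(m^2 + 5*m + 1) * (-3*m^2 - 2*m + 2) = -3*m^4 - 17*m^3 - 11*m^2 + 8*m + 2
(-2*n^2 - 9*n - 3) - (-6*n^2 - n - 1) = 4*n^2 - 8*n - 2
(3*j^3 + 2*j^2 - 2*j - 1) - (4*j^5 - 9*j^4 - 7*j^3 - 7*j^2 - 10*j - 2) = -4*j^5 + 9*j^4 + 10*j^3 + 9*j^2 + 8*j + 1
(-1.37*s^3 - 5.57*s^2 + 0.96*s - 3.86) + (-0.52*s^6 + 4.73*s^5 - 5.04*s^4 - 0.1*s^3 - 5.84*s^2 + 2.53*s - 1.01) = -0.52*s^6 + 4.73*s^5 - 5.04*s^4 - 1.47*s^3 - 11.41*s^2 + 3.49*s - 4.87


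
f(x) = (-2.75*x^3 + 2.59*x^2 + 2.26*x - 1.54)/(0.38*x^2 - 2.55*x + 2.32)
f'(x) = (2.55 - 0.76*x)*(-2.75*x^3 + 2.59*x^2 + 2.26*x - 1.54)/(0.38*x^2 - 2.55*x + 2.32)^2 + (-8.25*x^2 + 5.18*x + 2.26)/(0.38*x^2 - 2.55*x + 2.32) = (-1.045*x^4 + 14.025*x^3 - 26.6033*x^2 + 13.188*x + 1.3162)/(0.1444*x^4 - 1.938*x^3 + 8.2657*x^2 - 11.832*x + 5.3824)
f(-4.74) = 14.77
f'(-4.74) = -5.09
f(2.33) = 10.91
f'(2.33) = 14.09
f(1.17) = -1.71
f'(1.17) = 40.57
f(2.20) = 9.18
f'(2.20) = 12.56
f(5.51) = 1913.06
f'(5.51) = 17311.03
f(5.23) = 501.74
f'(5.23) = 1463.99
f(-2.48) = 4.62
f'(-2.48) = -3.72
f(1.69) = 3.98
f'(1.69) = 8.31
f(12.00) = -164.65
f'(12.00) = -1.58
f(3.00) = 23.93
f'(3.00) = 26.17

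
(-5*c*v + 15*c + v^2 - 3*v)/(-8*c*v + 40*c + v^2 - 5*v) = (5*c*v - 15*c - v^2 + 3*v)/(8*c*v - 40*c - v^2 + 5*v)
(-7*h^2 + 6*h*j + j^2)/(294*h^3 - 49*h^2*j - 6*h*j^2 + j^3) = (-h + j)/(42*h^2 - 13*h*j + j^2)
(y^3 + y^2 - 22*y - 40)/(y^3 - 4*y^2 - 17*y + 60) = (y + 2)/(y - 3)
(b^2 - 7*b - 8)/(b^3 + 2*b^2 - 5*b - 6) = (b - 8)/(b^2 + b - 6)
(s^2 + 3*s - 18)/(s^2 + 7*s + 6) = (s - 3)/(s + 1)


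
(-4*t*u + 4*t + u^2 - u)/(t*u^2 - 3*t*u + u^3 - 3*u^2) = (-4*t*u + 4*t + u^2 - u)/(u*(t*u - 3*t + u^2 - 3*u))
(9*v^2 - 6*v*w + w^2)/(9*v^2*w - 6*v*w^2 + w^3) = 1/w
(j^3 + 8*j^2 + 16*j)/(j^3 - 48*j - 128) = j/(j - 8)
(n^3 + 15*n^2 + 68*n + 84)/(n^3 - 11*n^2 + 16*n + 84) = (n^2 + 13*n + 42)/(n^2 - 13*n + 42)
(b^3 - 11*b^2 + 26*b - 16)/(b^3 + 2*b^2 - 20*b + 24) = (b^2 - 9*b + 8)/(b^2 + 4*b - 12)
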